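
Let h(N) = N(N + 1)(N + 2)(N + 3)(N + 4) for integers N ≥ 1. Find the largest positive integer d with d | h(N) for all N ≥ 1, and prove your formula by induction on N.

Computing the first values: h(1) = 120 and h(2) = 720; gcd(120, 720) = 120, so d ≤ 120.
We prove 120 | N(N + 1)(N + 2)(N + 3)(N + 4) for all N ≥ 1 by induction on N.
For the base case N = 1: h(1) = 120 = 120·(1), so 120 | h(1).
For the inductive step, assume it holds for an arbitrary p ≥ 1, i.e. 120 | h(p). Then
h(p+1) − h(p) = (p+1)·(p+2)·(p+3)·(p+4)·(p+5) − p·(p+1)·(p+2)·(p+3)·(p+4) = (p+1)·(p+2)·(p+3)·(p+4)·[(p+5) − p] = 5·(p+1)·(p+2)·(p+3)·(p+4). The product of 4 consecutive integers is divisible by (4)! = 24, so h(p+1) − h(p) is divisible by 5·24 = 120. By the inductive hypothesis 120 | h(p), hence 120 | h(p+1).
By the principle of mathematical induction, the result holds for all N ≥ 1.
Therefore the largest such d is 120.

d = 120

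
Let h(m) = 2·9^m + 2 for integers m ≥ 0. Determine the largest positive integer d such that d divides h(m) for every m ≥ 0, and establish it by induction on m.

d = 4

Computing the first values: h(0) = 4 and h(1) = 20; gcd(4, 20) = 4, so d ≤ 4.
We prove 4 | 2·9^m + 2 for all m ≥ 0 by induction on m.
Base case (m = 0): h(0) = 4 = 4·(1), so 4 | h(0).
Suppose the result is true for m = r, i.e. 4 | h(r). Then
h(r+1) = 2·9^(r+1) + 2 = 9·(2·9^r + 2) - 16 = 9·h(r) - 16. The first term is divisible by 4 by the inductive hypothesis, and -16 is divisible by 4. Hence 4 | h(r+1).
By the principle of mathematical induction, the result holds for all m ≥ 0.
Therefore the largest such d is 4.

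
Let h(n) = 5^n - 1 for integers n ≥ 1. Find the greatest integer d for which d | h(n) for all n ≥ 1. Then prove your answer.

Computing the first values: h(1) = 4 and h(2) = 24; gcd(4, 24) = 4, so d ≤ 4.
We prove 4 | 5^n - 1 for all n ≥ 1 by induction on n.
For the base case n = 1: h(1) = 4 = 4·(1), so 4 | h(1).
Inductive step: suppose the statement holds for some r ≥ 1, i.e. 4 | h(r). Then
5^{r+1} − 1^{r+1} = 5·5^r − 1·1^r = 5·(5^r − 1^r) + (4)·1^r. The first term is divisible by 4 by the inductive hypothesis, and the second term (4)·1^r is divisible by 4 since 4 | 4. Hence 4 | h(r+1).
This completes the induction.
Therefore the largest such d is 4.

d = 4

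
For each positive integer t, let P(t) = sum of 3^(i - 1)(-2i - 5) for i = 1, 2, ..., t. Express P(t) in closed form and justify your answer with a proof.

We claim P(t) = -3^t(t + 2) + 2 for all t ≥ 1.
For the base case t = 1: P(1) = -7, and the closed form gives -7. They agree.
For the inductive step, assume it holds for an arbitrary i ≥ 1, so P(i) = -3^i(i + 2) + 2.
Then P(i+1) = P(i) + (3^i(-2i - 7)) = (-3^i(i + 2) + 2) + (3^i(-2i - 7)).
Simplifying, P(i+1) = -3^(i + 1)i - 3^(i + 2) + 2 = -3^(i+1)((i+1) + 2) + 2,
which is the closed form with t = i+1.
By the principle of mathematical induction, the result holds for all t ≥ 1.

P(t) = -3^t(t + 2) + 2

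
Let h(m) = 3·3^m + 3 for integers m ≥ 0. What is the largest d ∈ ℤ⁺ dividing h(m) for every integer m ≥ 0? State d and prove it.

d = 6

Computing the first values: h(0) = 6 and h(1) = 12; gcd(6, 12) = 6, so d ≤ 6.
We prove 6 | 3·3^m + 3 for all m ≥ 0 by induction on m.
When m = 0: h(0) = 6 = 6·(1), so 6 | h(0).
Suppose the result is true for m = i, i.e. 6 | h(i). Then
h(i+1) = 3·3^(i+1) + 3 = 3·(3·3^i + 3) - 6 = 3·h(i) - 6. The first term is divisible by 6 by the inductive hypothesis, and -6 is divisible by 6. Hence 6 | h(i+1).
This completes the induction.
Therefore the largest such d is 6.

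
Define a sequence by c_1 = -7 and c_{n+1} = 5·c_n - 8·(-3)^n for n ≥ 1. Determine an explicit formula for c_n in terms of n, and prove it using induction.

c_n = (-3)^n - 4·5^(n - 1)

Computing the first terms: c_1 = -7, c_2 = -11, c_3 = -127. This suggests c_n = (-3)^n - 4·5^(n - 1).
Base case (n = 1): the formula gives -7 = -7 = c_1.
For the inductive step, assume it holds for an arbitrary p ≥ 1, so c_p = (-3)^p - 4·5^(p - 1).
Then c_{p+1} = 5·c_p - 8·(-3)^p = 5·((-3)^p - 4·5^(p - 1)) - 8·(-3)^p = (-3)^(p + 1) - 4·5^p = (-3)^(p+1) - 4·5^((p+1) - 1),
which is the claimed formula at n = p+1.
By the principle of mathematical induction, the result holds for all n ≥ 1.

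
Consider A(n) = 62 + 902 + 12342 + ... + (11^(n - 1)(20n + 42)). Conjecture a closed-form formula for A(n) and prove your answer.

We claim A(n) = 2·11^n(n + 2) - 4 for all n ≥ 1.
When n = 1: A(1) = 62, and the closed form gives 62. They agree.
For the inductive step, assume it holds for an arbitrary p ≥ 1, so A(p) = 2·11^p(p + 2) - 4.
Then A(p+1) = A(p) + (11^p(20p + 62)) = (2·11^p(p + 2) - 4) + (11^p(20p + 62)).
Simplifying, A(p+1) = 22·11^p·p + 66·11^p - 4 = 2·11^(p+1)((p+1) + 2) - 4,
which is the closed form with n = p+1.
By induction, the statement is established for all n ≥ 1.

A(n) = 2·11^n(n + 2) - 4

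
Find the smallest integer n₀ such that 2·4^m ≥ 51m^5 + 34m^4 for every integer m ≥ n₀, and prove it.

At m = 11: 8388608 < 8711395, so the inequality fails and n₀ ≥ 12. We prove 2·4^m ≥ 51m^5 + 34m^4 for all m ≥ 12.
Base case (m = 12): 2·4^m = 33554432 and 51m^5 + 34m^4 = 13395456, so 33554432 ≥ 13395456.
For the inductive step, assume it holds for an arbitrary r ≥ 12, so 2·4^r ≥ 51r^5 + 34r^4.
Then 2·4^(r + 1) = 4·(2·4^r) ≥ 4·(51r^5 + 34r^4).
Also, for r ≥ 12 we have 4·(51r^5 + 34r^4) ≥ 51(r+1)^5 + 34(r+1)^4, since 4·(51r^5 + 34r^4) − (51(r+1)^5 + 34(r+1)^4) = 153r^5 - 153r^4 - 646r^3 - 714r^2 - 391r - 85, which is nonnegative for all r ≥ 12.
Combining, 2·4^(r + 1) ≥ 51(r+1)^5 + 34(r+1)^4.
This completes the induction.
Hence the smallest such n₀ is 12.

n₀ = 12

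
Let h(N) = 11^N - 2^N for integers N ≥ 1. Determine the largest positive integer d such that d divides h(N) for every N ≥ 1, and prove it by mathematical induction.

d = 9

Computing the first values: h(1) = 9 and h(2) = 117; gcd(9, 117) = 9, so d ≤ 9.
We prove 9 | 11^N - 2^N for all N ≥ 1 by induction on N.
When N = 1: h(1) = 9 = 9·(1), so 9 | h(1).
Inductive step: suppose the statement holds for some p ≥ 1, i.e. 9 | h(p). Then
11^{p+1} − 2^{p+1} = 11·11^p − 2·2^p = 11·(11^p − 2^p) + (9)·2^p. The first term is divisible by 9 by the inductive hypothesis, and the second term (9)·2^p is divisible by 9 since 9 | 9. Hence 9 | h(p+1).
Hence, by induction on N, the claim holds for every N ≥ 1.
Therefore the largest such d is 9.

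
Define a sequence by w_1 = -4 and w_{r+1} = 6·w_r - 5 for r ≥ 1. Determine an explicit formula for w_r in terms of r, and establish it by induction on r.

w_r = -5·6^(r - 1) + 1

Computing the first terms: w_1 = -4, w_2 = -29, w_3 = -179. This suggests w_r = -5·6^(r - 1) + 1.
Base case (r = 1): the formula gives -4 = -4 = w_1.
For the inductive step, assume it holds for an arbitrary m ≥ 1, so w_m = -5·6^(m - 1) + 1.
Then w_{m+1} = 6·w_m - 5 = 6·(-5·6^(m - 1) + 1) - 5 = -5·6^m + 1 = -5·6^((m+1) - 1) + 1,
which is the claimed formula at r = m+1.
By the principle of mathematical induction, the result holds for all r ≥ 1.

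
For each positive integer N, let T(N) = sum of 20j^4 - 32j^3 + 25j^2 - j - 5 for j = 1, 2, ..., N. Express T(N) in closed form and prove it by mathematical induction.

T(N) = N(4N^4 + 2N^3 - N^2 + 4N - 2)

We claim T(N) = N(4N^4 + 2N^3 - N^2 + 4N - 2) for all N ≥ 1.
For the base case N = 1: T(1) = 7, and the closed form gives 7. They agree.
Suppose the result is true for N = j, so T(j) = j(4j^4 + 2j^3 - j^2 + 4j - 2).
Then T(j+1) = T(j) + (20j^4 + 48j^3 + 49j^2 + 33j + 7) = (j(4j^4 + 2j^3 - j^2 + 4j - 2)) + (20j^4 + 48j^3 + 49j^2 + 33j + 7).
Simplifying, T(j+1) = (j + 1)(4j^4 + 18j^3 + 29j^2 + 24j + 7) = (j+1)(4(j+1)^4 + 2(j+1)^3 - (j+1)^2 + 4(j+1) - 2),
which is the closed form with N = j+1.
Hence, by induction on N, the claim holds for every N ≥ 1.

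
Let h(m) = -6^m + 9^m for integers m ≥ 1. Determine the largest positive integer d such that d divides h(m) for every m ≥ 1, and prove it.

Computing the first values: h(1) = 3 and h(2) = 45; gcd(3, 45) = 3, so d ≤ 3.
We prove 3 | -6^m + 9^m for all m ≥ 1 by induction on m.
Base case (m = 1): h(1) = 3 = 3·(1), so 3 | h(1).
Inductive step: suppose the statement holds for some i ≥ 1, i.e. 3 | h(i). Then
9^{i+1} − 6^{i+1} = 9·9^i − 6·6^i = 9·(9^i − 6^i) + (3)·6^i. The first term is divisible by 3 by the inductive hypothesis, and the second term (3)·6^i is divisible by 3 since 3 | 3. Hence 3 | h(i+1).
Hence, by induction on m, the claim holds for every m ≥ 1.
Therefore the largest such d is 3.

d = 3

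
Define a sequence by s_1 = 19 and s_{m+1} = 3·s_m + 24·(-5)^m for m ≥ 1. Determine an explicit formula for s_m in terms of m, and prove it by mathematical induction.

s_m = -3(-5)^m + 4·3^(m - 1)

Computing the first terms: s_1 = 19, s_2 = -63, s_3 = 411. This suggests s_m = -3(-5)^m + 4·3^(m - 1).
When m = 1: the formula gives 19 = 19 = s_1.
Inductive step: suppose the statement holds for some p ≥ 1, so s_p = -3(-5)^p + 4·3^(p - 1).
Then s_{p+1} = 3·s_p + 24·(-5)^p = 3·(-3(-5)^p + 4·3^(p - 1)) + 24·(-5)^p = -3(-5)^(p + 1) + 4·3^p = -3(-5)^(p+1) + 4·3^((p+1) - 1),
which is the claimed formula at m = p+1.
Hence, by induction on m, the claim holds for every m ≥ 1.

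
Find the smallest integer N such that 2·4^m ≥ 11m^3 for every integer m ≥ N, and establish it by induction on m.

At m = 4: 512 < 704, so the inequality fails and N ≥ 5. We prove 2·4^m ≥ 11m^3 for all m ≥ 5.
Base step (m = 5): 2·4^m = 2048 and 11m^3 = 1375, so 2048 ≥ 1375.
Inductive step: assume the claim holds for m = j, so 2·4^j ≥ 11j^3.
Then 2·4^(j + 1) = 4·(2·4^j) ≥ 4·(11j^3).
Also, for j ≥ 5 we have 4·(11j^3) ≥ 11(j+1)^3, since 4 ≥ (1 + 1/j)^3 for all j ≥ 5.
Combining, 2·4^(j + 1) ≥ 11(j+1)^3.
By induction, the statement is established for all m ≥ 5.
Hence the smallest such N is 5.

N = 5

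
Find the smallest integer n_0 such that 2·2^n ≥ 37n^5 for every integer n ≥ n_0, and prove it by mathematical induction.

n_0 = 29

At n = 28: 536870912 < 636783616, so the inequality fails and n_0 ≥ 29. We prove 2·2^n ≥ 37n^5 for all n ≥ 29.
Base case (n = 29): 2·2^n = 1073741824 and 37n^5 = 758912513, so 1073741824 ≥ 758912513.
Inductive step: assume the claim holds for n = j, so 2·2^j ≥ 37j^5.
Then 2·2^(j + 1) = 2·(2·2^j) ≥ 2·(37j^5).
Also, for j ≥ 29 we have 2·(37j^5) ≥ 37(j+1)^5, since 2 ≥ (1 + 1/j)^5 for all j ≥ 29.
Combining, 2·2^(j + 1) ≥ 37(j+1)^5.
Hence, by induction on n, the claim holds for every n ≥ 29.
Hence the smallest such n_0 is 29.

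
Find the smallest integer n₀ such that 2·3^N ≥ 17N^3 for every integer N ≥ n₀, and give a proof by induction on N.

n₀ = 8

At N = 7: 4374 < 5831, so the inequality fails and n₀ ≥ 8. We prove 2·3^N ≥ 17N^3 for all N ≥ 8.
When N = 8: 2·3^N = 13122 and 17N^3 = 8704, so 13122 ≥ 8704.
Inductive step: assume the claim holds for N = r, so 2·3^r ≥ 17r^3.
Then 2·3^(r + 1) = 3·(2·3^r) ≥ 3·(17r^3).
Also, for r ≥ 8 we have 3·(17r^3) ≥ 17(r+1)^3, since 3 ≥ (1 + 1/r)^3 for all r ≥ 8.
Combining, 2·3^(r + 1) ≥ 17(r+1)^3.
This completes the induction.
Hence the smallest such n₀ is 8.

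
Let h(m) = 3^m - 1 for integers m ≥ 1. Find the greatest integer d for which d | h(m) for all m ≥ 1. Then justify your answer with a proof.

Computing the first values: h(1) = 2 and h(2) = 8; gcd(2, 8) = 2, so d ≤ 2.
We prove 2 | 3^m - 1 for all m ≥ 1 by induction on m.
For the base case m = 1: h(1) = 2 = 2·(1), so 2 | h(1).
Inductive step: suppose the statement holds for some r ≥ 1, i.e. 2 | h(r). Then
3^{r+1} − 1^{r+1} = 3·3^r − 1·1^r = 3·(3^r − 1^r) + (2)·1^r. The first term is divisible by 2 by the inductive hypothesis, and the second term (2)·1^r is divisible by 2 since 2 | 2. Hence 2 | h(r+1).
By induction, the statement is established for all m ≥ 1.
Therefore the largest such d is 2.

d = 2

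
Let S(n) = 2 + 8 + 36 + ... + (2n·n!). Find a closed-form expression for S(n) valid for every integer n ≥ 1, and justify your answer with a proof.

S(n) = 2(n + 1)! - 2

We claim S(n) = 2(n + 1)! - 2 for all n ≥ 1.
Base step (n = 1): S(1) = 2, and the closed form gives 2. They agree.
For the inductive step, assume it holds for an arbitrary i ≥ 1, so S(i) = 2(i + 1)! - 2.
Then S(i+1) = S(i) + (2(i + 1)(i + 1)!) = (2(i + 1)! - 2) + (2(i + 1)(i + 1)!).
Simplifying, S(i+1) = 2((i+1) + 1)! - 2,
which is the closed form with n = i+1.
By induction, the statement is established for all n ≥ 1.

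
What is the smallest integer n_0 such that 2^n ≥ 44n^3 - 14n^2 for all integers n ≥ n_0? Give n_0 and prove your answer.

At n = 17: 131072 < 212126, so the inequality fails and n_0 ≥ 18. We prove 2^n ≥ 44n^3 - 14n^2 for all n ≥ 18.
When n = 18: 2^n = 262144 and 44n^3 - 14n^2 = 252072, so 262144 ≥ 252072.
Inductive step: suppose the statement holds for some r ≥ 18, so 2^r ≥ 44r^3 - 14r^2.
Then 2^(r + 1) = 2·(2^r) ≥ 2·(44r^3 - 14r^2).
Also, for r ≥ 18 we have 2·(44r^3 - 14r^2) ≥ 44(r+1)^3 - 14(r+1)^2, since 2·(44r^3 - 14r^2) − (44(r+1)^3 - 14(r+1)^2) = 44r^3 - 146r^2 - 104r - 30, which is nonnegative for all r ≥ 18.
Combining, 2^(r + 1) ≥ 44(r+1)^3 - 14(r+1)^2.
By the principle of mathematical induction, the result holds for all n ≥ 18.
Hence the smallest such n_0 is 18.

n_0 = 18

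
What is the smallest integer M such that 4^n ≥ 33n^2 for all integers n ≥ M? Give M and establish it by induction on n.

M = 5

At n = 4: 256 < 528, so the inequality fails and M ≥ 5. We prove 4^n ≥ 33n^2 for all n ≥ 5.
For the base case n = 5: 4^n = 1024 and 33n^2 = 825, so 1024 ≥ 825.
Suppose the result is true for n = r, so 4^r ≥ 33r^2.
Then 4^(r + 1) = 4·(4^r) ≥ 4·(33r^2).
Also, for r ≥ 5 we have 4·(33r^2) ≥ 33(r+1)^2, since 4 ≥ (1 + 1/r)^2 for all r ≥ 5.
Combining, 4^(r + 1) ≥ 33(r+1)^2.
By the principle of mathematical induction, the result holds for all n ≥ 5.
Hence the smallest such M is 5.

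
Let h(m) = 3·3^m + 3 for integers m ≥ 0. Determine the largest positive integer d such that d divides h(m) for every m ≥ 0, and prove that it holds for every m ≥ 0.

d = 6

Computing the first values: h(0) = 6 and h(1) = 12; gcd(6, 12) = 6, so d ≤ 6.
We prove 6 | 3·3^m + 3 for all m ≥ 0 by induction on m.
Base case (m = 0): h(0) = 6 = 6·(1), so 6 | h(0).
Inductive step: suppose the statement holds for some p ≥ 0, i.e. 6 | h(p). Then
h(p+1) = 3·3^(p+1) + 3 = 3·(3·3^p + 3) - 6 = 3·h(p) - 6. The first term is divisible by 6 by the inductive hypothesis, and -6 is divisible by 6. Hence 6 | h(p+1).
By induction, the statement is established for all m ≥ 0.
Therefore the largest such d is 6.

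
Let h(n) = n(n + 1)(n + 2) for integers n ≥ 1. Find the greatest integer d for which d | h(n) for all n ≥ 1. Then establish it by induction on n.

d = 6

Computing the first values: h(1) = 6 and h(2) = 24; gcd(6, 24) = 6, so d ≤ 6.
We prove 6 | n(n + 1)(n + 2) for all n ≥ 1 by induction on n.
When n = 1: h(1) = 6 = 6·(1), so 6 | h(1).
For the inductive step, assume it holds for an arbitrary i ≥ 1, i.e. 6 | h(i). Then
h(i+1) − h(i) = (i+1)·(i+2)·(i+3) − i·(i+1)·(i+2) = (i+1)·(i+2)·[(i+3) − i] = 3·(i+1)·(i+2). The product of 2 consecutive integers is divisible by (2)! = 2, so h(i+1) − h(i) is divisible by 3·2 = 6. By the inductive hypothesis 6 | h(i), hence 6 | h(i+1).
This completes the induction.
Therefore the largest such d is 6.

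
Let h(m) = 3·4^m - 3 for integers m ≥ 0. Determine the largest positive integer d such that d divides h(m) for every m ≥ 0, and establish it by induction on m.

Computing the first values: h(0) = 0 and h(1) = 9; gcd(0, 9) = 9, so d ≤ 9.
We prove 9 | 3·4^m - 3 for all m ≥ 0 by induction on m.
Base step (m = 0): h(0) = 0 = 9·(0), so 9 | h(0).
For the inductive step, assume it holds for an arbitrary p ≥ 0, i.e. 9 | h(p). Then
h(p+1) = 3·4^(p+1) - 3 = 4·(3·4^p - 3) + 9 = 4·h(p) + 9. The first term is divisible by 9 by the inductive hypothesis, and 9 is divisible by 9. Hence 9 | h(p+1).
By the principle of mathematical induction, the result holds for all m ≥ 0.
Therefore the largest such d is 9.

d = 9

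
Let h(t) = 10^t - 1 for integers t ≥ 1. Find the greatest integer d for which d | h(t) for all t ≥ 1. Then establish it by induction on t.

Computing the first values: h(1) = 9 and h(2) = 99; gcd(9, 99) = 9, so d ≤ 9.
We prove 9 | 10^t - 1 for all t ≥ 1 by induction on t.
For the base case t = 1: h(1) = 9 = 9·(1), so 9 | h(1).
Suppose the result is true for t = p, i.e. 9 | h(p). Then
10^{p+1} − 1^{p+1} = 10·10^p − 1·1^p = 10·(10^p − 1^p) + (9)·1^p. The first term is divisible by 9 by the inductive hypothesis, and the second term (9)·1^p is divisible by 9 since 9 | 9. Hence 9 | h(p+1).
By induction, the statement is established for all t ≥ 1.
Therefore the largest such d is 9.

d = 9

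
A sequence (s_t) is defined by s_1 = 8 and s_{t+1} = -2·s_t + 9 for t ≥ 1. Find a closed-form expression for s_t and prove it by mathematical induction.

Computing the first terms: s_1 = 8, s_2 = -7, s_3 = 23. This suggests s_t = 5(-2)^(t - 1) + 3.
When t = 1: the formula gives 8 = 8 = s_1.
Inductive step: suppose the statement holds for some m ≥ 1, so s_m = 5(-2)^(m - 1) + 3.
Then s_{m+1} = -2·s_m + 9 = -2·(5(-2)^(m - 1) + 3) + 9 = 5(-2)^m + 3 = 5(-2)^((m+1) - 1) + 3,
which is the claimed formula at t = m+1.
Hence, by induction on t, the claim holds for every t ≥ 1.

s_t = 5(-2)^(t - 1) + 3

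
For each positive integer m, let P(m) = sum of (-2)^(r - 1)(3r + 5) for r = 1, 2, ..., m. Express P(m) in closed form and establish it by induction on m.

We claim P(m) = -(-2)^m(m + 2) + 2 for all m ≥ 1.
For the base case m = 1: P(1) = 8, and the closed form gives 8. They agree.
Inductive step: suppose the statement holds for some r ≥ 1, so P(r) = -(-2)^r(r + 2) + 2.
Then P(r+1) = P(r) + ((-2)^r(3r + 8)) = (-(-2)^r(r + 2) + 2) + ((-2)^r(3r + 8)).
Simplifying, P(r+1) = 2(-2)^r·r + 6(-2)^r + 2 = -(-2)^(r+1)((r+1) + 2) + 2,
which is the closed form with m = r+1.
Hence, by induction on m, the claim holds for every m ≥ 1.

P(m) = -(-2)^m(m + 2) + 2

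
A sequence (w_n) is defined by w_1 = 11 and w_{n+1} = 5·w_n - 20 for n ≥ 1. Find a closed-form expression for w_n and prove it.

w_n = 6·5^(n - 1) + 5

Computing the first terms: w_1 = 11, w_2 = 35, w_3 = 155. This suggests w_n = 6·5^(n - 1) + 5.
Base case (n = 1): the formula gives 11 = 11 = w_1.
Inductive step: suppose the statement holds for some j ≥ 1, so w_j = 6·5^(j - 1) + 5.
Then w_{j+1} = 5·w_j - 20 = 5·(6·5^(j - 1) + 5) - 20 = 6·5^j + 5 = 6·5^((j+1) - 1) + 5,
which is the claimed formula at n = j+1.
This completes the induction.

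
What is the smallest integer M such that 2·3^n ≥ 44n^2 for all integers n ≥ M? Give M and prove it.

At n = 6: 1458 < 1584, so the inequality fails and M ≥ 7. We prove 2·3^n ≥ 44n^2 for all n ≥ 7.
Base step (n = 7): 2·3^n = 4374 and 44n^2 = 2156, so 4374 ≥ 2156.
For the inductive step, assume it holds for an arbitrary i ≥ 7, so 2·3^i ≥ 44i^2.
Then 2·3^(i + 1) = 3·(2·3^i) ≥ 3·(44i^2).
Also, for i ≥ 7 we have 3·(44i^2) ≥ 44(i+1)^2, since 3 ≥ (1 + 1/i)^2 for all i ≥ 7.
Combining, 2·3^(i + 1) ≥ 44(i+1)^2.
By induction, the statement is established for all n ≥ 7.
Hence the smallest such M is 7.

M = 7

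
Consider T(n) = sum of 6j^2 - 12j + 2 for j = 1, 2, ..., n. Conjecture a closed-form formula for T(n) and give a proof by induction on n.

We claim T(n) = n(2n^2 - 3n - 3) for all n ≥ 1.
Base case (n = 1): T(1) = -4, and the closed form gives -4. They agree.
Suppose the result is true for n = j, so T(j) = j(2j^2 - 3j - 3).
Then T(j+1) = T(j) + (6j^2 - 4) = (j(2j^2 - 3j - 3)) + (6j^2 - 4).
Simplifying, T(j+1) = (j + 1)(2j^2 + j - 4) = (j+1)(2(j+1)^2 - 3(j+1) - 3),
which is the closed form with n = j+1.
Hence, by induction on n, the claim holds for every n ≥ 1.

T(n) = n(2n^2 - 3n - 3)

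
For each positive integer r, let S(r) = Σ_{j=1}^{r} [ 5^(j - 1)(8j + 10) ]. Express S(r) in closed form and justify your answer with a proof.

We claim S(r) = 2·5^r(r + 1) - 2 for all r ≥ 1.
Base step (r = 1): S(1) = 18, and the closed form gives 18. They agree.
Suppose the result is true for r = j, so S(j) = 2·5^j(j + 1) - 2.
Then S(j+1) = S(j) + (5^j(8j + 18)) = (2·5^j(j + 1) - 2) + (5^j(8j + 18)).
Simplifying, S(j+1) = 10·5^j·j + 20·5^j - 2 = 2·5^(j+1)((j+1) + 1) - 2,
which is the closed form with r = j+1.
By the principle of mathematical induction, the result holds for all r ≥ 1.

S(r) = 2·5^r(r + 1) - 2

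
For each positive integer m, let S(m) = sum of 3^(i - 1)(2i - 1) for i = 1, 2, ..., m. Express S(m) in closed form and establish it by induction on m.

S(m) = 3^m(m - 1) + 1

We claim S(m) = 3^m(m - 1) + 1 for all m ≥ 1.
When m = 1: S(1) = 1, and the closed form gives 1. They agree.
Inductive step: assume the claim holds for m = i, so S(i) = 3^i(i - 1) + 1.
Then S(i+1) = S(i) + (3^i(2i + 1)) = (3^i(i - 1) + 1) + (3^i(2i + 1)).
Simplifying, S(i+1) = 3^(i + 1)i + 1 = 3^(i+1)((i+1) - 1) + 1,
which is the closed form with m = i+1.
Hence, by induction on m, the claim holds for every m ≥ 1.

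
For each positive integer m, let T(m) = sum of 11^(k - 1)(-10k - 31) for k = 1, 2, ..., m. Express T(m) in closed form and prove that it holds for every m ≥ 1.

T(m) = -11^m(m + 3) + 3

We claim T(m) = -11^m(m + 3) + 3 for all m ≥ 1.
When m = 1: T(1) = -41, and the closed form gives -41. They agree.
Inductive step: assume the claim holds for m = k, so T(k) = -11^k(k + 3) + 3.
Then T(k+1) = T(k) + (11^k(-10k - 41)) = (-11^k(k + 3) + 3) + (11^k(-10k - 41)).
Simplifying, T(k+1) = -11·11^k·k - 44·11^k + 3 = -11^(k+1)((k+1) + 3) + 3,
which is the closed form with m = k+1.
This completes the induction.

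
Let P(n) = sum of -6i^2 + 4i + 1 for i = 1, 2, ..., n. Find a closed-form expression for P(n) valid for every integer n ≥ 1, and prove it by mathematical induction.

P(n) = -n(2n^2 + n - 2)

We claim P(n) = -n(2n^2 + n - 2) for all n ≥ 1.
Base case (n = 1): P(1) = -1, and the closed form gives -1. They agree.
Inductive step: suppose the statement holds for some i ≥ 1, so P(i) = i(-2i^2 - i + 2).
Then P(i+1) = P(i) + (4i - 6(i + 1)^2 + 5) = (i(-2i^2 - i + 2)) + (4i - 6(i + 1)^2 + 5).
Simplifying, P(i+1) = -(i + 1)(2i^2 + 5i + 1) = -(i+1)(2(i+1)^2 + (i+1) - 2),
which is the closed form with n = i+1.
Hence, by induction on n, the claim holds for every n ≥ 1.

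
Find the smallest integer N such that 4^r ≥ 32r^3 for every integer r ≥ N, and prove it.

N = 7

At r = 6: 4096 < 6912, so the inequality fails and N ≥ 7. We prove 4^r ≥ 32r^3 for all r ≥ 7.
Base case (r = 7): 4^r = 16384 and 32r^3 = 10976, so 16384 ≥ 10976.
Suppose the result is true for r = i, so 4^i ≥ 32i^3.
Then 4^(i + 1) = 4·(4^i) ≥ 4·(32i^3).
Also, for i ≥ 7 we have 4·(32i^3) ≥ 32(i+1)^3, since 4 ≥ (1 + 1/i)^3 for all i ≥ 7.
Combining, 4^(i + 1) ≥ 32(i+1)^3.
By the principle of mathematical induction, the result holds for all r ≥ 7.
Hence the smallest such N is 7.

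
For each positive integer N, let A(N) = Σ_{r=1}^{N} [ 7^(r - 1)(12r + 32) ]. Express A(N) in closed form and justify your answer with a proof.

We claim A(N) = 7^N(2N + 5) - 5 for all N ≥ 1.
Base case (N = 1): A(1) = 44, and the closed form gives 44. They agree.
Inductive step: assume the claim holds for N = r, so A(r) = 7^r(2r + 5) - 5.
Then A(r+1) = A(r) + (7^r(12r + 44)) = (7^r(2r + 5) - 5) + (7^r(12r + 44)).
Simplifying, A(r+1) = 14·7^r·r + 49·7^r - 5 = 7^(r+1)(2(r+1) + 5) - 5,
which is the closed form with N = r+1.
By induction, the statement is established for all N ≥ 1.

A(N) = 7^N(2N + 5) - 5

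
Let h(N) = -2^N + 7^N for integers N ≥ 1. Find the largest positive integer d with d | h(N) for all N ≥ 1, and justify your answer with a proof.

Computing the first values: h(1) = 5 and h(2) = 45; gcd(5, 45) = 5, so d ≤ 5.
We prove 5 | -2^N + 7^N for all N ≥ 1 by induction on N.
When N = 1: h(1) = 5 = 5·(1), so 5 | h(1).
Inductive step: assume the claim holds for N = m, i.e. 5 | h(m). Then
7^{m+1} − 2^{m+1} = 7·7^m − 2·2^m = 7·(7^m − 2^m) + (5)·2^m. The first term is divisible by 5 by the inductive hypothesis, and the second term (5)·2^m is divisible by 5 since 5 | 5. Hence 5 | h(m+1).
By induction, the statement is established for all N ≥ 1.
Therefore the largest such d is 5.

d = 5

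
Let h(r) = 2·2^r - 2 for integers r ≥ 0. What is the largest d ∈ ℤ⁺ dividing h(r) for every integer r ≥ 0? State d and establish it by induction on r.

d = 2

Computing the first values: h(0) = 0 and h(1) = 2; gcd(0, 2) = 2, so d ≤ 2.
We prove 2 | 2·2^r - 2 for all r ≥ 0 by induction on r.
Base case (r = 0): h(0) = 0 = 2·(0), so 2 | h(0).
Inductive step: assume the claim holds for r = p, i.e. 2 | h(p). Then
h(p+1) = 2·2^(p+1) - 2 = 2·(2·2^p - 2) + 2 = 2·h(p) + 2. The first term is divisible by 2 by the inductive hypothesis, and 2 is divisible by 2. Hence 2 | h(p+1).
By the principle of mathematical induction, the result holds for all r ≥ 0.
Therefore the largest such d is 2.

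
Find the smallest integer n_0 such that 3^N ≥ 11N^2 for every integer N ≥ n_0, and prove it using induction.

At N = 5: 243 < 275, so the inequality fails and n_0 ≥ 6. We prove 3^N ≥ 11N^2 for all N ≥ 6.
Base step (N = 6): 3^N = 729 and 11N^2 = 396, so 729 ≥ 396.
Inductive step: suppose the statement holds for some p ≥ 6, so 3^p ≥ 11p^2.
Then 3^(p + 1) = 3·(3^p) ≥ 3·(11p^2).
Also, for p ≥ 6 we have 3·(11p^2) ≥ 11(p+1)^2, since 3 ≥ (1 + 1/p)^2 for all p ≥ 6.
Combining, 3^(p + 1) ≥ 11(p+1)^2.
By the principle of mathematical induction, the result holds for all N ≥ 6.
Hence the smallest such n_0 is 6.

n_0 = 6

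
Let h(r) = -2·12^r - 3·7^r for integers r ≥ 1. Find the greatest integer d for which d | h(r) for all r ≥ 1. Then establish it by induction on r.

Computing the first values: h(1) = -45 and h(2) = -435; gcd(-45, -435) = 15, so d ≤ 15.
We prove 15 | -2·12^r - 3·7^r for all r ≥ 1 by induction on r.
When r = 1: h(1) = -45 = 15·(-3), so 15 | h(1).
Suppose the result is true for r = p, i.e. 15 | h(p). Then
h(p+1) − 12·h(p) = (-2·12^(p+1) - 3·7^(p+1)) − 12·(-2·12^p - 3·7^p) = (-3)·7^p·(7 − 12) = (15)·7^p. Since 15 | h(p) by the inductive hypothesis, 15 | 12·h(p); and 15 | 15 since 15 = 15·1. Therefore 15 | h(p+1).
By the principle of mathematical induction, the result holds for all r ≥ 1.
Therefore the largest such d is 15.

d = 15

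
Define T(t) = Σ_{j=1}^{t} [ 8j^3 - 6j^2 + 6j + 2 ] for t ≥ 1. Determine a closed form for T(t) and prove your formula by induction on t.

T(t) = 2t(t^3 + t^2 + t + 2)

We claim T(t) = 2t(t^3 + t^2 + t + 2) for all t ≥ 1.
For the base case t = 1: T(1) = 10, and the closed form gives 10. They agree.
For the inductive step, assume it holds for an arbitrary j ≥ 1, so T(j) = 2j(j^3 + j^2 + j + 2).
Then T(j+1) = T(j) + (8j^3 + 18j^2 + 18j + 10) = (2j(j^3 + j^2 + j + 2)) + (8j^3 + 18j^2 + 18j + 10).
Simplifying, T(j+1) = 2(j + 1)(j^3 + 4j^2 + 6j + 5) = 2(j+1)((j+1)^3 + (j+1)^2 + (j+1) + 2),
which is the closed form with t = j+1.
Hence, by induction on t, the claim holds for every t ≥ 1.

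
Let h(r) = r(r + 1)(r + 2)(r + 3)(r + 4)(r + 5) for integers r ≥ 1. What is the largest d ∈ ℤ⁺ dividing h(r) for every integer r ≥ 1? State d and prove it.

d = 720

Computing the first values: h(1) = 720 and h(2) = 5040; gcd(720, 5040) = 720, so d ≤ 720.
We prove 720 | r(r + 1)(r + 2)(r + 3)(r + 4)(r + 5) for all r ≥ 1 by induction on r.
Base case (r = 1): h(1) = 720 = 720·(1), so 720 | h(1).
Inductive step: assume the claim holds for r = p, i.e. 720 | h(p). Then
h(p+1) − h(p) = (p+1)·(p+2)·(p+3)·(p+4)·(p+5)·(p+6) − p·(p+1)·(p+2)·(p+3)·(p+4)·(p+5) = (p+1)·(p+2)·(p+3)·(p+4)·(p+5)·[(p+6) − p] = 6·(p+1)·(p+2)·(p+3)·(p+4)·(p+5). The product of 5 consecutive integers is divisible by (5)! = 120, so h(p+1) − h(p) is divisible by 6·120 = 720. By the inductive hypothesis 720 | h(p), hence 720 | h(p+1).
By induction, the statement is established for all r ≥ 1.
Therefore the largest such d is 720.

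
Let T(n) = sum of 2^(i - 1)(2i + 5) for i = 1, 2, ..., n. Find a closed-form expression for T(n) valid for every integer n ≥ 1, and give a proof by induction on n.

T(n) = 2^n(2n + 3) - 3

We claim T(n) = 2^n(2n + 3) - 3 for all n ≥ 1.
When n = 1: T(1) = 7, and the closed form gives 7. They agree.
Suppose the result is true for n = i, so T(i) = 2^i(2i + 3) - 3.
Then T(i+1) = T(i) + (2^i(2i + 7)) = (2^i(2i + 3) - 3) + (2^i(2i + 7)).
Simplifying, T(i+1) = 4·2^i·i + 10·2^i - 3 = 2^(i+1)(2(i+1) + 3) - 3,
which is the closed form with n = i+1.
Hence, by induction on n, the claim holds for every n ≥ 1.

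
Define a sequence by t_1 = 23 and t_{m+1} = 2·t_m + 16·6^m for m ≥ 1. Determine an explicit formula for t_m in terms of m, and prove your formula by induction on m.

Computing the first terms: t_1 = 23, t_2 = 142, t_3 = 860. This suggests t_m = -2^(m - 1) + 4·6^m.
Base case (m = 1): the formula gives 23 = 23 = t_1.
Inductive step: suppose the statement holds for some j ≥ 1, so t_j = -2^(j - 1) + 4·6^j.
Then t_{j+1} = 2·t_j + 16·6^j = 2·(-2^(j - 1) + 4·6^j) + 16·6^j = -2^j + 4·6^(j + 1) = -2^((j+1) - 1) + 4·6^(j+1),
which is the claimed formula at m = j+1.
This completes the induction.

t_m = -2^(m - 1) + 4·6^m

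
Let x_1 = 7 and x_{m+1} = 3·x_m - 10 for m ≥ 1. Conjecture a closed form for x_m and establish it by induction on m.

Computing the first terms: x_1 = 7, x_2 = 11, x_3 = 23. This suggests x_m = 2·3^(m - 1) + 5.
When m = 1: the formula gives 7 = 7 = x_1.
For the inductive step, assume it holds for an arbitrary j ≥ 1, so x_j = 2·3^(j - 1) + 5.
Then x_{j+1} = 3·x_j - 10 = 3·(2·3^(j - 1) + 5) - 10 = 2·3^j + 5 = 2·3^((j+1) - 1) + 5,
which is the claimed formula at m = j+1.
Hence, by induction on m, the claim holds for every m ≥ 1.

x_m = 2·3^(m - 1) + 5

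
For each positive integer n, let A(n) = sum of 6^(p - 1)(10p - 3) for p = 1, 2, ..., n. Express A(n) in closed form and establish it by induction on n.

A(n) = 6^n(2n - 1) + 1

We claim A(n) = 6^n(2n - 1) + 1 for all n ≥ 1.
Base case (n = 1): A(1) = 7, and the closed form gives 7. They agree.
Inductive step: suppose the statement holds for some p ≥ 1, so A(p) = 6^p(2p - 1) + 1.
Then A(p+1) = A(p) + (6^p(10p + 7)) = (6^p(2p - 1) + 1) + (6^p(10p + 7)).
Simplifying, A(p+1) = 12·6^p·p + 6·6^p + 1 = 6^(p+1)(2(p+1) - 1) + 1,
which is the closed form with n = p+1.
This completes the induction.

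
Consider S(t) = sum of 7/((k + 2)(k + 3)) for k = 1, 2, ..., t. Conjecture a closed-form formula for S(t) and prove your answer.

S(t) = 7t/(3(t + 3))

We claim S(t) = 7t/(3(t + 3)) for all t ≥ 1.
When t = 1: S(1) = 7/12, and the closed form gives 7/12. They agree.
Suppose the result is true for t = k, so S(k) = 7k/(3(k + 3)).
Then S(k+1) = S(k) + (7/((k + 3)(k + 4))) = (7k/(3(k + 3))) + (7/((k + 3)(k + 4))).
Simplifying, S(k+1) = 7(k + 1)/(3(k + 4)) = 7(k+1)/(3((k+1) + 3)),
which is the closed form with t = k+1.
This completes the induction.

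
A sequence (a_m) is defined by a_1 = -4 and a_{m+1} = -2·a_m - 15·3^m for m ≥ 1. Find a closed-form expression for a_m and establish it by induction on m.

a_m = 5(-2)^(m - 1) - 3^(m + 1)

Computing the first terms: a_1 = -4, a_2 = -37, a_3 = -61. This suggests a_m = 5(-2)^(m - 1) - 3^(m + 1).
For the base case m = 1: the formula gives -4 = -4 = a_1.
Suppose the result is true for m = i, so a_i = 5(-2)^(i - 1) - 3^(i + 1).
Then a_{i+1} = -2·a_i - 15·3^i = -2·(5(-2)^(i - 1) - 3^(i + 1)) - 15·3^i = 5(-2)^i - 3^(i + 2) = 5(-2)^((i+1) - 1) - 3^((i+1) + 1),
which is the claimed formula at m = i+1.
This completes the induction.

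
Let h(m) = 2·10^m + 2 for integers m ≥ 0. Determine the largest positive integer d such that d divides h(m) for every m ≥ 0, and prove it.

d = 2

Computing the first values: h(0) = 4 and h(1) = 22; gcd(4, 22) = 2, so d ≤ 2.
We prove 2 | 2·10^m + 2 for all m ≥ 0 by induction on m.
When m = 0: h(0) = 4 = 2·(2), so 2 | h(0).
Inductive step: assume the claim holds for m = r, i.e. 2 | h(r). Then
h(r+1) = 2·10^(r+1) + 2 = 10·(2·10^r + 2) - 18 = 10·h(r) - 18. The first term is divisible by 2 by the inductive hypothesis, and -18 is divisible by 2. Hence 2 | h(r+1).
Hence, by induction on m, the claim holds for every m ≥ 0.
Therefore the largest such d is 2.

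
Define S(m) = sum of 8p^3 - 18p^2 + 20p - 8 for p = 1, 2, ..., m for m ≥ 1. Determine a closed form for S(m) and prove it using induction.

S(m) = m(2m^3 - 2m^2 + 3m - 1)

We claim S(m) = m(2m^3 - 2m^2 + 3m - 1) for all m ≥ 1.
For the base case m = 1: S(1) = 2, and the closed form gives 2. They agree.
For the inductive step, assume it holds for an arbitrary p ≥ 1, so S(p) = p(2p^3 - 2p^2 + 3p - 1).
Then S(p+1) = S(p) + (8p^3 + 6p^2 + 8p + 2) = (p(2p^3 - 2p^2 + 3p - 1)) + (8p^3 + 6p^2 + 8p + 2).
Simplifying, S(p+1) = (p + 1)(2p^3 + 4p^2 + 5p + 2) = (p+1)(2(p+1)^3 - 2(p+1)^2 + 3(p+1) - 1),
which is the closed form with m = p+1.
This completes the induction.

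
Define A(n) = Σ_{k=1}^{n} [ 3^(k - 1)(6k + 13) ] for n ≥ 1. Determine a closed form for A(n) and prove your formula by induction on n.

We claim A(n) = 3^n(3n + 5) - 5 for all n ≥ 1.
For the base case n = 1: A(1) = 19, and the closed form gives 19. They agree.
Suppose the result is true for n = k, so A(k) = 3^k(3k + 5) - 5.
Then A(k+1) = A(k) + (3^k(6k + 19)) = (3^k(3k + 5) - 5) + (3^k(6k + 19)).
Simplifying, A(k+1) = 9·3^k·k + 24·3^k - 5 = 3^(k+1)(3(k+1) + 5) - 5,
which is the closed form with n = k+1.
This completes the induction.

A(n) = 3^n(3n + 5) - 5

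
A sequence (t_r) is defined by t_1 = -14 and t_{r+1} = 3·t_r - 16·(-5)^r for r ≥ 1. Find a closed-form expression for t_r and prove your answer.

t_r = 2(-5)^r - 4·3^(r - 1)

Computing the first terms: t_1 = -14, t_2 = 38, t_3 = -286. This suggests t_r = 2(-5)^r - 4·3^(r - 1).
When r = 1: the formula gives -14 = -14 = t_1.
Inductive step: suppose the statement holds for some j ≥ 1, so t_j = 2(-5)^j - 4·3^(j - 1).
Then t_{j+1} = 3·t_j - 16·(-5)^j = 3·(2(-5)^j - 4·3^(j - 1)) - 16·(-5)^j = 2(-5)^(j + 1) - 4·3^j = 2(-5)^(j+1) - 4·3^((j+1) - 1),
which is the claimed formula at r = j+1.
By induction, the statement is established for all r ≥ 1.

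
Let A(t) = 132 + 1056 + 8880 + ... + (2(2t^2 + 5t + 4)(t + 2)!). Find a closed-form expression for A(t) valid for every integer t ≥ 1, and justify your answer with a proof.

A(t) = (4t + 2)(t + 3)! - 12

We claim A(t) = (4t + 2)(t + 3)! - 12 for all t ≥ 1.
For the base case t = 1: A(1) = 132, and the closed form gives 132. They agree.
Suppose the result is true for t = j, so A(j) = (4j + 2)(j + 3)! - 12.
Then A(j+1) = A(j) + (2(2j^2 + 9j + 11)(j + 3)!) = ((4j + 2)(j + 3)! - 12) + (2(2j^2 + 9j + 11)(j + 3)!).
Simplifying, A(j+1) = (4(j+1) + 2)((j+1) + 3)! - 12,
which is the closed form with t = j+1.
This completes the induction.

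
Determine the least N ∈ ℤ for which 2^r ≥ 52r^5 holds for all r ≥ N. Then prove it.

N = 31

At r = 30: 1073741824 < 1263600000, so the inequality fails and N ≥ 31. We prove 2^r ≥ 52r^5 for all r ≥ 31.
For the base case r = 31: 2^r = 2147483648 and 52r^5 = 1488715852, so 2147483648 ≥ 1488715852.
Suppose the result is true for r = k, so 2^k ≥ 52k^5.
Then 2^(k + 1) = 2·(2^k) ≥ 2·(52k^5).
Also, for k ≥ 31 we have 2·(52k^5) ≥ 52(k+1)^5, since 2 ≥ (1 + 1/k)^5 for all k ≥ 31.
Combining, 2^(k + 1) ≥ 52(k+1)^5.
Hence, by induction on r, the claim holds for every r ≥ 31.
Hence the smallest such N is 31.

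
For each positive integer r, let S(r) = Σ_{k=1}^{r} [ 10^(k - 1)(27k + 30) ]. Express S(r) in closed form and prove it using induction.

We claim S(r) = 3·10^r(r + 1) - 3 for all r ≥ 1.
When r = 1: S(1) = 57, and the closed form gives 57. They agree.
Inductive step: suppose the statement holds for some k ≥ 1, so S(k) = 3·10^k(k + 1) - 3.
Then S(k+1) = S(k) + (10^k(27k + 57)) = (3·10^k(k + 1) - 3) + (10^k(27k + 57)).
Simplifying, S(k+1) = 30·10^k·k + 60·10^k - 3 = 3·10^(k+1)((k+1) + 1) - 3,
which is the closed form with r = k+1.
By the principle of mathematical induction, the result holds for all r ≥ 1.

S(r) = 3·10^r(r + 1) - 3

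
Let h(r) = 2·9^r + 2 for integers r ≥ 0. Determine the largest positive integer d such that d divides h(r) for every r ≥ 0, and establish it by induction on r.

Computing the first values: h(0) = 4 and h(1) = 20; gcd(4, 20) = 4, so d ≤ 4.
We prove 4 | 2·9^r + 2 for all r ≥ 0 by induction on r.
Base case (r = 0): h(0) = 4 = 4·(1), so 4 | h(0).
For the inductive step, assume it holds for an arbitrary j ≥ 0, i.e. 4 | h(j). Then
h(j+1) = 2·9^(j+1) + 2 = 9·(2·9^j + 2) - 16 = 9·h(j) - 16. The first term is divisible by 4 by the inductive hypothesis, and -16 is divisible by 4. Hence 4 | h(j+1).
Hence, by induction on r, the claim holds for every r ≥ 0.
Therefore the largest such d is 4.

d = 4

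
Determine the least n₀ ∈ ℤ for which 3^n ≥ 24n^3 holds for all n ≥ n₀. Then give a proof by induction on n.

At n = 8: 6561 < 12288, so the inequality fails and n₀ ≥ 9. We prove 3^n ≥ 24n^3 for all n ≥ 9.
Base case (n = 9): 3^n = 19683 and 24n^3 = 17496, so 19683 ≥ 17496.
Inductive step: suppose the statement holds for some r ≥ 9, so 3^r ≥ 24r^3.
Then 3^(r + 1) = 3·(3^r) ≥ 3·(24r^3).
Also, for r ≥ 9 we have 3·(24r^3) ≥ 24(r+1)^3, since 3 ≥ (1 + 1/r)^3 for all r ≥ 9.
Combining, 3^(r + 1) ≥ 24(r+1)^3.
Hence, by induction on n, the claim holds for every n ≥ 9.
Hence the smallest such n₀ is 9.

n₀ = 9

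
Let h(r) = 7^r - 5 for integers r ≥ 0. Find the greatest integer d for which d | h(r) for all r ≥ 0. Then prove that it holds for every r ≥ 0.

Computing the first values: h(0) = -4 and h(1) = 2; gcd(-4, 2) = 2, so d ≤ 2.
We prove 2 | 7^r - 5 for all r ≥ 0 by induction on r.
When r = 0: h(0) = -4 = 2·(-2), so 2 | h(0).
Inductive step: suppose the statement holds for some i ≥ 0, i.e. 2 | h(i). Then
h(i+1) = 7^(i+1) - 5 = 7·(7^i - 5) + 30 = 7·h(i) + 30. The first term is divisible by 2 by the inductive hypothesis, and 30 is divisible by 2. Hence 2 | h(i+1).
By the principle of mathematical induction, the result holds for all r ≥ 0.
Therefore the largest such d is 2.

d = 2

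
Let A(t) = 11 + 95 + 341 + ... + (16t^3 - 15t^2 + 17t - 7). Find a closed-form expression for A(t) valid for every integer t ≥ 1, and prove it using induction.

A(t) = t(4t^3 + 3t^2 + 5t - 1)

We claim A(t) = t(4t^3 + 3t^2 + 5t - 1) for all t ≥ 1.
Base step (t = 1): A(1) = 11, and the closed form gives 11. They agree.
For the inductive step, assume it holds for an arbitrary p ≥ 1, so A(p) = p(4p^3 + 3p^2 + 5p - 1).
Then A(p+1) = A(p) + (16p^3 + 33p^2 + 35p + 11) = (p(4p^3 + 3p^2 + 5p - 1)) + (16p^3 + 33p^2 + 35p + 11).
Simplifying, A(p+1) = (p + 1)(4p^3 + 15p^2 + 23p + 11) = (p+1)(4(p+1)^3 + 3(p+1)^2 + 5(p+1) - 1),
which is the closed form with t = p+1.
Hence, by induction on t, the claim holds for every t ≥ 1.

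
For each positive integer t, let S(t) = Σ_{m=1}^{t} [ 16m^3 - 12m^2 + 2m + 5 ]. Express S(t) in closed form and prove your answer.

S(t) = t(4t^3 + 4t^2 - t + 4)

We claim S(t) = t(4t^3 + 4t^2 - t + 4) for all t ≥ 1.
When t = 1: S(1) = 11, and the closed form gives 11. They agree.
Suppose the result is true for t = m, so S(m) = m(4m^3 + 4m^2 - m + 4).
Then S(m+1) = S(m) + (16m^3 + 36m^2 + 26m + 11) = (m(4m^3 + 4m^2 - m + 4)) + (16m^3 + 36m^2 + 26m + 11).
Simplifying, S(m+1) = (m + 1)(4m^3 + 16m^2 + 19m + 11) = (m+1)(4(m+1)^3 + 4(m+1)^2 - (m+1) + 4),
which is the closed form with t = m+1.
By the principle of mathematical induction, the result holds for all t ≥ 1.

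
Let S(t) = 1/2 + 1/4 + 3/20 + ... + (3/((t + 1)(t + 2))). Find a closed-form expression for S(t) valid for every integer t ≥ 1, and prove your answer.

S(t) = 3t/(2(t + 2))

We claim S(t) = 3t/(2(t + 2)) for all t ≥ 1.
When t = 1: S(1) = 1/2, and the closed form gives 1/2. They agree.
Inductive step: suppose the statement holds for some m ≥ 1, so S(m) = 3m/(2(m + 2)).
Then S(m+1) = S(m) + (3/((m + 2)(m + 3))) = (3m/(2(m + 2))) + (3/((m + 2)(m + 3))).
Simplifying, S(m+1) = 3(m + 1)/(2(m + 3)) = 3(m+1)/(2((m+1) + 2)),
which is the closed form with t = m+1.
Hence, by induction on t, the claim holds for every t ≥ 1.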